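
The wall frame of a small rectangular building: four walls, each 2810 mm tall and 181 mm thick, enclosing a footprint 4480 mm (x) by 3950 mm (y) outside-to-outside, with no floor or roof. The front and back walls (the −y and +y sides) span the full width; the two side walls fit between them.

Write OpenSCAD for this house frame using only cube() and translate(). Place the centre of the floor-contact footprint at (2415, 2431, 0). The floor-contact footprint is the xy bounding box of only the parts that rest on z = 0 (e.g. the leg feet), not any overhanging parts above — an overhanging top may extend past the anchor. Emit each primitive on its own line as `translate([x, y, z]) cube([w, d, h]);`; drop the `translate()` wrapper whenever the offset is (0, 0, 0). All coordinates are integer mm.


translate([175, 456, 0]) cube([4480, 181, 2810]);
translate([175, 4225, 0]) cube([4480, 181, 2810]);
translate([175, 637, 0]) cube([181, 3588, 2810]);
translate([4474, 637, 0]) cube([181, 3588, 2810]);


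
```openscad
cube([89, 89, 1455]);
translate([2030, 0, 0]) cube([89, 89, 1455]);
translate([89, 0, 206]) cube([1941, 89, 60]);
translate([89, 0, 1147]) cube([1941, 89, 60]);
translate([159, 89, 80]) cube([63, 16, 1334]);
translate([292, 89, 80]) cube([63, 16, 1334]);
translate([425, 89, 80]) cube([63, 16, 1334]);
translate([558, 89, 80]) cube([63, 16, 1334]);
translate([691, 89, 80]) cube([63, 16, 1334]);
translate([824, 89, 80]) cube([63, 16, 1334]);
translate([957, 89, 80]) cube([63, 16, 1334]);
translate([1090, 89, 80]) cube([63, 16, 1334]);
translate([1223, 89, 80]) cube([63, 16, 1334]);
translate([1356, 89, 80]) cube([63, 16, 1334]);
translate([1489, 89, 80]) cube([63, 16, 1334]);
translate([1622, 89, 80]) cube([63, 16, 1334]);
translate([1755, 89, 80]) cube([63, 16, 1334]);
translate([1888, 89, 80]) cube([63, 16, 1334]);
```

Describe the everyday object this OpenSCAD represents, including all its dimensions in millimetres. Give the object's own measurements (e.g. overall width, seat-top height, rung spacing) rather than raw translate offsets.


A fence section. Two 89×89 mm posts, 1455 mm tall, stand on the floor with a clear span of 1941 mm between their inner faces. Two horizontal rails of 89×60 mm section span the gap between the posts with their undersides at z = 206 mm and z = 1147 mm, flush with the posts' −y face. 14 pickets, each 63 mm wide, 16 mm thick and 1334 mm tall, are fixed to the +y face of the rails with their bottoms at z = 80 mm, spaced across the span with a 70 mm gap after the −x post and between neighbouring pickets, with 79 mm left before the +x post.


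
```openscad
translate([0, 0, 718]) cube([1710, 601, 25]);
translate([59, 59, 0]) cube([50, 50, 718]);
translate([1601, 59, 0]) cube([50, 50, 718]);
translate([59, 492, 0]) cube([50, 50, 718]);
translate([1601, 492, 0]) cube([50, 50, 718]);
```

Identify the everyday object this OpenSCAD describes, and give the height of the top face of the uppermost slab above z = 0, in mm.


A table. The table height is 743 mm.

A 1710×601×25 slab sits at z = 718 on four 50 mm square posts — a table. The top surface is at 718 + 25 = 743 mm.


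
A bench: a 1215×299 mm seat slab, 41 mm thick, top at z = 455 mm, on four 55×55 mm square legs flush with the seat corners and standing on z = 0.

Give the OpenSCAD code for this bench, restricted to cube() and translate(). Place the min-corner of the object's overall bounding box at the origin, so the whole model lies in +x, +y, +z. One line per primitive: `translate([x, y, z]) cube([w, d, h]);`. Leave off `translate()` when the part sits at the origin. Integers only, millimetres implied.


translate([0, 0, 414]) cube([1215, 299, 41]);
cube([55, 55, 414]);
translate([0, 244, 0]) cube([55, 55, 414]);
translate([1160, 0, 0]) cube([55, 55, 414]);
translate([1160, 244, 0]) cube([55, 55, 414]);


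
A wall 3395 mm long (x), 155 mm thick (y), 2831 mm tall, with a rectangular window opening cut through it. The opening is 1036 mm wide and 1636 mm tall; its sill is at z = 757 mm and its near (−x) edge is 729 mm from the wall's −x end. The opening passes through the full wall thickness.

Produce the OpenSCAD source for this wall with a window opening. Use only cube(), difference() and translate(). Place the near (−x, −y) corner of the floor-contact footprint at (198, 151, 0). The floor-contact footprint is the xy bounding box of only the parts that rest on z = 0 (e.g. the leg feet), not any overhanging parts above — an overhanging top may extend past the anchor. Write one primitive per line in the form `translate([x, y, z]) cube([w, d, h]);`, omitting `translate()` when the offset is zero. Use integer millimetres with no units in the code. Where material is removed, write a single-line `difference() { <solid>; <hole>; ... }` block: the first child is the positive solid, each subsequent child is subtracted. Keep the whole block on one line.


difference() { translate([198, 151, 0]) cube([3395, 155, 2831]); translate([927, 151, 757]) cube([1036, 155, 1636]); }


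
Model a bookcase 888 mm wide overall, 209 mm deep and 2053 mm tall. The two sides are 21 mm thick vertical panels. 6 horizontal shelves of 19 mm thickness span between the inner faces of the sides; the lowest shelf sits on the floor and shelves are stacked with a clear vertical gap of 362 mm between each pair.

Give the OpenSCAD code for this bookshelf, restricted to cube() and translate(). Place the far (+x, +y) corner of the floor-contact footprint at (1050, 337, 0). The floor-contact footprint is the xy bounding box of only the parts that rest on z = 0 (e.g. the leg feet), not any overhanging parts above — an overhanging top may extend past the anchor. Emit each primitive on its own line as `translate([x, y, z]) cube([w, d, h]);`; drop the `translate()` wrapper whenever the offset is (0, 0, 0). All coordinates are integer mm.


translate([162, 128, 0]) cube([21, 209, 2053]);
translate([1029, 128, 0]) cube([21, 209, 2053]);
translate([183, 128, 0]) cube([846, 209, 19]);
translate([183, 128, 381]) cube([846, 209, 19]);
translate([183, 128, 762]) cube([846, 209, 19]);
translate([183, 128, 1143]) cube([846, 209, 19]);
translate([183, 128, 1524]) cube([846, 209, 19]);
translate([183, 128, 1905]) cube([846, 209, 19]);


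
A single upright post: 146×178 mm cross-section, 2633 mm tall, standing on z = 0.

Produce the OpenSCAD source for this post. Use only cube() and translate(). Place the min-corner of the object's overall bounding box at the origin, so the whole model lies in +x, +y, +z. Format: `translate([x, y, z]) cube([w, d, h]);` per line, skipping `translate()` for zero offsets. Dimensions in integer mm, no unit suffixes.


cube([146, 178, 2633]);


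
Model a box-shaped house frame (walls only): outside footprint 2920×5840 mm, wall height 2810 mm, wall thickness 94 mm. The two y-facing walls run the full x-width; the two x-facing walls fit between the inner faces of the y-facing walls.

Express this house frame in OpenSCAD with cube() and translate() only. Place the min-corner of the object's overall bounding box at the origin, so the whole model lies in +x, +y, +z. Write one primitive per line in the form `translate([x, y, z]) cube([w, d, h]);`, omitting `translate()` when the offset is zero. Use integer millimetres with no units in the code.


cube([2920, 94, 2810]);
translate([0, 5746, 0]) cube([2920, 94, 2810]);
translate([0, 94, 0]) cube([94, 5652, 2810]);
translate([2826, 94, 0]) cube([94, 5652, 2810]);


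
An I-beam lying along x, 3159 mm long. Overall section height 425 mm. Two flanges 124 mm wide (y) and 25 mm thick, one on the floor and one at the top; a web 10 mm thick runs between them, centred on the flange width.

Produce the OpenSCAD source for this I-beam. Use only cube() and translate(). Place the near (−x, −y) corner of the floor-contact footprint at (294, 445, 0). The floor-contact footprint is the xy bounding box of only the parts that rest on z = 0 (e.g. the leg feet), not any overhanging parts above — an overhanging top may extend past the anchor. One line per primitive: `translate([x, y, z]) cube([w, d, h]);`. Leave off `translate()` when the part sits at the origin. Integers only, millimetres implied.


translate([294, 445, 0]) cube([3159, 124, 25]);
translate([294, 502, 25]) cube([3159, 10, 375]);
translate([294, 445, 400]) cube([3159, 124, 25]);


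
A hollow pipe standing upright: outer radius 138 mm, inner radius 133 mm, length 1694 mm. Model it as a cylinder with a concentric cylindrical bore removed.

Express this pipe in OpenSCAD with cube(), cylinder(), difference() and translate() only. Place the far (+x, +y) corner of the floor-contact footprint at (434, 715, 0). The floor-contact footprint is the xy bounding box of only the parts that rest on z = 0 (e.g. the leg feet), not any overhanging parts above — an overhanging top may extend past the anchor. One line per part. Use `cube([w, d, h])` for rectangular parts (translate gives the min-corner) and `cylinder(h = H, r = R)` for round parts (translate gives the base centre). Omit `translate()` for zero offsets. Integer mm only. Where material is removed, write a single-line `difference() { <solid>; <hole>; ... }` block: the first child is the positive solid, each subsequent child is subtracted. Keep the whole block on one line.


difference() { translate([296, 577, 0]) cylinder(h = 1694, r = 138); translate([296, 577, 0]) cylinder(h = 1694, r = 133); }


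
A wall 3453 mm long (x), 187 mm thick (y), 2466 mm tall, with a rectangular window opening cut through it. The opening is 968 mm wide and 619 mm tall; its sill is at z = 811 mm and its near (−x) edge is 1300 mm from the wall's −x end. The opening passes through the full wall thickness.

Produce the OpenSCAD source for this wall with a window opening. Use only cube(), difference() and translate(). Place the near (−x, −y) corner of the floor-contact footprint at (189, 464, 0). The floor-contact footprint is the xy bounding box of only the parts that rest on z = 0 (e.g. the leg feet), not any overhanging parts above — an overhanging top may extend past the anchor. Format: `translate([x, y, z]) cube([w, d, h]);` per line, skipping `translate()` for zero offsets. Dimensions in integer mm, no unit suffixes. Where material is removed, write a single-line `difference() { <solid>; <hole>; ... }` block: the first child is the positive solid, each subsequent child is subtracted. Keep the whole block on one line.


difference() { translate([189, 464, 0]) cube([3453, 187, 2466]); translate([1489, 464, 811]) cube([968, 187, 619]); }


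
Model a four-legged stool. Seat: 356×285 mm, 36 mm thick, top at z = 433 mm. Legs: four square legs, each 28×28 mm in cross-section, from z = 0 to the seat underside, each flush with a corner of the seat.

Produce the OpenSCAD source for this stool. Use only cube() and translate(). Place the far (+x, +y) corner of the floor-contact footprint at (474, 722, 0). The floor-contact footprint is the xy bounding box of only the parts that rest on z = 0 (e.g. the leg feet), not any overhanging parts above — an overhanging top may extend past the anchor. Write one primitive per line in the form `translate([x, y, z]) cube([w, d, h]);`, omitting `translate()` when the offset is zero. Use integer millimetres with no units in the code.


// leg_h = 433 - 36 = 397
translate([118, 437, 397]) cube([356, 285, 36]);
translate([118, 437, 0]) cube([28, 28, 397]);
translate([446, 437, 0]) cube([28, 28, 397]);
translate([118, 694, 0]) cube([28, 28, 397]);
translate([446, 694, 0]) cube([28, 28, 397]);


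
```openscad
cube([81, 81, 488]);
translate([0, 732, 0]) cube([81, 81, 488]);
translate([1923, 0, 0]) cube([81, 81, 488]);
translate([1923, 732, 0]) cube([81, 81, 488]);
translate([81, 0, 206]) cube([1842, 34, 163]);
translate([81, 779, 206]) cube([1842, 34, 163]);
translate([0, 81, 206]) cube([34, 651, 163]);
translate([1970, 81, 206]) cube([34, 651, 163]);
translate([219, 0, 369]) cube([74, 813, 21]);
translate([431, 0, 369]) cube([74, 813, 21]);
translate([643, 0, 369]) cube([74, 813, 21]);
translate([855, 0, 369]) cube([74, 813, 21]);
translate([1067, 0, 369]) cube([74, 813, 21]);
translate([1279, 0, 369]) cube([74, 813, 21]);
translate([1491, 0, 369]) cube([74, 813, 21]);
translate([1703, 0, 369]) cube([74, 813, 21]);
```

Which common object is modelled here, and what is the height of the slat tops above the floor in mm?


A bed frame. The slat-top height is 390 mm.

Four posts, four rails, and a row of slats — a bed frame. Slats sit on the rails at z = 206 + 163 = 369; with slat thickness 21, the top is 390 mm.


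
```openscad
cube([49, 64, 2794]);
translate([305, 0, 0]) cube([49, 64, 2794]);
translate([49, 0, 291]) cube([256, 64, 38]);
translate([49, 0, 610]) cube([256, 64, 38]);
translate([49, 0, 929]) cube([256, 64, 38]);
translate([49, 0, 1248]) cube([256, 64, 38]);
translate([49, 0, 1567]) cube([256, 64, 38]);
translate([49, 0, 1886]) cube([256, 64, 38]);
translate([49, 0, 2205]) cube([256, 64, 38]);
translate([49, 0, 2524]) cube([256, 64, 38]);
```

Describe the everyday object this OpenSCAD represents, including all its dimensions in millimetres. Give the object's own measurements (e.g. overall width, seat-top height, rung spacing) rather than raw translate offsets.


A straight ladder. Two 49×64 mm vertical rails, 2794 mm tall, stand 354 mm apart (outside-to-outside) with their front faces coplanar on the −y side. 8 rungs, each 64 mm deep and 38 mm tall, span between the inner faces of the rails, front faces flush with the rails. The lowest rung's underside is at z = 291 mm and rungs are spaced 319 mm apart (underside to underside).


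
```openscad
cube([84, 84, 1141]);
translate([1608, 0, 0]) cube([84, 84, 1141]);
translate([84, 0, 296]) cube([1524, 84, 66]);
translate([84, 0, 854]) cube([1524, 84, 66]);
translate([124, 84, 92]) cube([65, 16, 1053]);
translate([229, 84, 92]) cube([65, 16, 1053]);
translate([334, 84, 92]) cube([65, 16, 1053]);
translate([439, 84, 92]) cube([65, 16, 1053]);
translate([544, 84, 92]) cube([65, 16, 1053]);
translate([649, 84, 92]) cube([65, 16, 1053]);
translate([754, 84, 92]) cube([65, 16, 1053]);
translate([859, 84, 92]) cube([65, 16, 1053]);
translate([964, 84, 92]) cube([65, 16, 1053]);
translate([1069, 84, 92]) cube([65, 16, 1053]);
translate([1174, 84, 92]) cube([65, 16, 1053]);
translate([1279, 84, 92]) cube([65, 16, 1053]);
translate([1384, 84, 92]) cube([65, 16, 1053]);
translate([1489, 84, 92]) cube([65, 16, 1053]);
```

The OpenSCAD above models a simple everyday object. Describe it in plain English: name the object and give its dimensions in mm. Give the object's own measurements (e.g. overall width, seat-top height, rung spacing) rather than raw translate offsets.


A fence section. Two 84×84 mm posts, 1141 mm tall, stand on the floor with a clear span of 1524 mm between their inner faces. Two horizontal rails of 84×66 mm section span the gap between the posts with their undersides at z = 296 mm and z = 854 mm, flush with the posts' −y face. 14 pickets, each 65 mm wide, 16 mm thick and 1053 mm tall, are fixed to the +y face of the rails with their bottoms at z = 92 mm, spaced across the span with a 40 mm gap after the −x post and between neighbouring pickets, with 54 mm left before the +x post.


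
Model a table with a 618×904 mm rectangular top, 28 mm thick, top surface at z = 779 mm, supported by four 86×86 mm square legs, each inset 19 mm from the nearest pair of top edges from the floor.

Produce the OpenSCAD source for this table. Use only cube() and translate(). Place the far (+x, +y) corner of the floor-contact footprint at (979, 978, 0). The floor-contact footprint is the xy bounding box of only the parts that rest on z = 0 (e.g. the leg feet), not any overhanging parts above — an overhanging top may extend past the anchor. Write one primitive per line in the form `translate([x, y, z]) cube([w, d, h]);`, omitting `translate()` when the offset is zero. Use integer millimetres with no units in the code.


translate([380, 93, 751]) cube([618, 904, 28]);
translate([399, 112, 0]) cube([86, 86, 751]);
translate([893, 112, 0]) cube([86, 86, 751]);
translate([399, 892, 0]) cube([86, 86, 751]);
translate([893, 892, 0]) cube([86, 86, 751]);


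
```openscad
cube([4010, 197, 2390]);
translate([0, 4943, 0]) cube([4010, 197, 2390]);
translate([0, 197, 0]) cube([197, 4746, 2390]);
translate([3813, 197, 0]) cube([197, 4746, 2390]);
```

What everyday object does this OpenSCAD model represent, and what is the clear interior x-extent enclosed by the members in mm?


A house (or room) frame. The interior width is 3616 mm.

Four 2390 mm walls enclosing a rectangle with no floor or roof — a room or house frame. Outside width is 4010 mm and wall thickness is 197 mm, so the interior width is 4010 − 2 × 197 = 3616 mm.


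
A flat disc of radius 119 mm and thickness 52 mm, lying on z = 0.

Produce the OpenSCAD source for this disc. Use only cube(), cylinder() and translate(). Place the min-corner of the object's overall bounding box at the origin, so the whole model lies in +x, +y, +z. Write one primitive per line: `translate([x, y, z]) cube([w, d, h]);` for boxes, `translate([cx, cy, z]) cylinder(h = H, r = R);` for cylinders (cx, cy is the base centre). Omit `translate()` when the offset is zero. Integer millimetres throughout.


translate([119, 119, 0]) cylinder(h = 52, r = 119);


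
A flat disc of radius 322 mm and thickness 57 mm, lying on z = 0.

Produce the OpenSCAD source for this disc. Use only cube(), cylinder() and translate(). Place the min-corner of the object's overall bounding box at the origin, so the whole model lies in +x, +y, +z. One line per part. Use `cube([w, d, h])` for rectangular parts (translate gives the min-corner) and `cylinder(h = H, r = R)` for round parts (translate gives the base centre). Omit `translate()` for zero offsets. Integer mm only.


translate([322, 322, 0]) cylinder(h = 57, r = 322);


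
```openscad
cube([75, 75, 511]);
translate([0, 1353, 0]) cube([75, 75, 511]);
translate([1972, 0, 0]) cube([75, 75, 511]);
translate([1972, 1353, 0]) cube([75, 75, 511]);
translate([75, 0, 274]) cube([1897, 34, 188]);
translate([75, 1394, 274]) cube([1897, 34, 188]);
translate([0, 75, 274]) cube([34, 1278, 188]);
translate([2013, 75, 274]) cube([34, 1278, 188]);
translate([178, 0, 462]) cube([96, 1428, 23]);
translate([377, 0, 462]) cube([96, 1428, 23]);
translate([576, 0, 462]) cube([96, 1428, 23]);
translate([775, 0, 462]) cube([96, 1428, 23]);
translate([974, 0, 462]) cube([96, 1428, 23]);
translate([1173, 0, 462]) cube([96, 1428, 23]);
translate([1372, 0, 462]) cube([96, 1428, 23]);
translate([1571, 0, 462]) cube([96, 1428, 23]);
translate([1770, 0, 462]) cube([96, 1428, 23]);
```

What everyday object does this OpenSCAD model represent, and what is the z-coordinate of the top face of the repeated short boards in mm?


A bed frame. The slat-top height is 485 mm.

Four posts, four rails, and a row of slats — a bed frame. Slats sit on the rails at z = 274 + 188 = 462; with slat thickness 23, the top is 485 mm.


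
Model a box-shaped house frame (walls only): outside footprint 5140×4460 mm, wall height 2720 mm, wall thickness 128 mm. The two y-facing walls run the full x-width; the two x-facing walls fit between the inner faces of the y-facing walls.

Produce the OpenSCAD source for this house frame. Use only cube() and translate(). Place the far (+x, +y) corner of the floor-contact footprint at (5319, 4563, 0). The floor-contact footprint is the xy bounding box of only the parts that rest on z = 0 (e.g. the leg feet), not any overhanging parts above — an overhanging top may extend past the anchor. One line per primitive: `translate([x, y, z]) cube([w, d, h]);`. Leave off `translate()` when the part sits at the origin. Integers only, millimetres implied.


translate([179, 103, 0]) cube([5140, 128, 2720]);
translate([179, 4435, 0]) cube([5140, 128, 2720]);
translate([179, 231, 0]) cube([128, 4204, 2720]);
translate([5191, 231, 0]) cube([128, 4204, 2720]);


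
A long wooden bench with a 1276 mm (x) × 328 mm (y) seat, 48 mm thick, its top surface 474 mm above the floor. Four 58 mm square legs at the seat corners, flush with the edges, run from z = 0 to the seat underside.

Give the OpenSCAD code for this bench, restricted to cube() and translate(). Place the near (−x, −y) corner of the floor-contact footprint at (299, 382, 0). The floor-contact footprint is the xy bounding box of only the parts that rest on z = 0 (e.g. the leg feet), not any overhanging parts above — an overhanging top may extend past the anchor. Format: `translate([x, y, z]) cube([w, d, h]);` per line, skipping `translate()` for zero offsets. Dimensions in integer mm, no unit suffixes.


translate([299, 382, 426]) cube([1276, 328, 48]);
translate([299, 382, 0]) cube([58, 58, 426]);
translate([299, 652, 0]) cube([58, 58, 426]);
translate([1517, 382, 0]) cube([58, 58, 426]);
translate([1517, 652, 0]) cube([58, 58, 426]);


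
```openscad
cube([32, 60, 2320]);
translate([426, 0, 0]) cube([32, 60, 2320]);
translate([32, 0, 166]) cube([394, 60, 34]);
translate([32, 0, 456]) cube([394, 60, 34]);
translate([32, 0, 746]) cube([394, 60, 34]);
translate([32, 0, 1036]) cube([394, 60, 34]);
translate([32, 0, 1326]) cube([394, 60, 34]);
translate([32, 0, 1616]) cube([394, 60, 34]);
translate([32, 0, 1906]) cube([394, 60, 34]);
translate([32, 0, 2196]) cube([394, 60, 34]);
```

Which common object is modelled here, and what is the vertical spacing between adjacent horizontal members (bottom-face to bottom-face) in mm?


A ladder. The rung spacing is 290 mm.

Two tall 32×60 posts with 8 short bars between them — a ladder. Adjacent rungs sit at z = 166 and z = 456, so the spacing is 456 − 166 = 290 mm.


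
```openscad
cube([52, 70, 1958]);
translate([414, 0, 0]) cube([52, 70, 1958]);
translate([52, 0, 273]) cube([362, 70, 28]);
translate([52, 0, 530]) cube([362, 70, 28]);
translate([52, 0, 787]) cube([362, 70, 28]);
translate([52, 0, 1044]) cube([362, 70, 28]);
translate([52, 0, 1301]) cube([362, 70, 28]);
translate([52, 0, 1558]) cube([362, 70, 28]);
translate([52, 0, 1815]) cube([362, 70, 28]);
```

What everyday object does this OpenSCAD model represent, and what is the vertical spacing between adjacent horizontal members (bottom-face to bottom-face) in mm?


A ladder. The rung spacing is 257 mm.

Two tall 52×70 posts with 7 short bars between them — a ladder. Adjacent rungs sit at z = 273 and z = 530, so the spacing is 530 − 273 = 257 mm.


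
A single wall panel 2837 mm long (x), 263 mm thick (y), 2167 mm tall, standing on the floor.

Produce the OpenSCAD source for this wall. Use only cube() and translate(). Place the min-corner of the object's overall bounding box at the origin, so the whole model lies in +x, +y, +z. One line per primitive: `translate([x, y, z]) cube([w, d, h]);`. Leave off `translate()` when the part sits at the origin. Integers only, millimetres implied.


cube([2837, 263, 2167]);


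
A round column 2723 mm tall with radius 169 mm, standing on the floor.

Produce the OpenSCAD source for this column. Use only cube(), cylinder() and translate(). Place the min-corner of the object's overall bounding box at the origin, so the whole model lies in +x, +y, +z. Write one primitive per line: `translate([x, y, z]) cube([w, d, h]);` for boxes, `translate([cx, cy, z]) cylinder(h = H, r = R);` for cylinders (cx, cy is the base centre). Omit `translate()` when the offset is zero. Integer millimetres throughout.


translate([169, 169, 0]) cylinder(h = 2723, r = 169);


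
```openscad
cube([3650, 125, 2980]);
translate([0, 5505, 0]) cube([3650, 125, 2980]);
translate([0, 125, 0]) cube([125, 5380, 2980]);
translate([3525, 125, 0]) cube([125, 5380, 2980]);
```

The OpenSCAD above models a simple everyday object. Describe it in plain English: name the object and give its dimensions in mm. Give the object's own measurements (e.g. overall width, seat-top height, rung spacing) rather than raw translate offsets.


The wall frame of a small rectangular building: four walls, each 2980 mm tall and 125 mm thick, enclosing a footprint 3650 mm (x) by 5630 mm (y) outside-to-outside, with no floor or roof. The front and back walls (the −y and +y sides) span the full width; the two side walls fit between them.


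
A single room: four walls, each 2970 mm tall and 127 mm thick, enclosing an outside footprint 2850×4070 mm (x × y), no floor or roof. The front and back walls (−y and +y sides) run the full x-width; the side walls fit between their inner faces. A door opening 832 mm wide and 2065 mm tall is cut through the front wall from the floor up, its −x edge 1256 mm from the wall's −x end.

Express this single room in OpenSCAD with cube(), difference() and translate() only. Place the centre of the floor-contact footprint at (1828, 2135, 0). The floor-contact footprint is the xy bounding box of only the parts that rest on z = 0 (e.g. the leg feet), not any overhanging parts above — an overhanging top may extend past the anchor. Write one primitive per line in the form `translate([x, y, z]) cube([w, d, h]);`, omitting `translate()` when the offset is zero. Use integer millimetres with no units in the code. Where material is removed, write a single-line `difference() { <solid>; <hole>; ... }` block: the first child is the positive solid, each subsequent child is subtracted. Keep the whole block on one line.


difference() { translate([403, 100, 0]) cube([2850, 127, 2970]); translate([1659, 100, 0]) cube([832, 127, 2065]); }
translate([403, 4043, 0]) cube([2850, 127, 2970]);
translate([403, 227, 0]) cube([127, 3816, 2970]);
translate([3126, 227, 0]) cube([127, 3816, 2970]);


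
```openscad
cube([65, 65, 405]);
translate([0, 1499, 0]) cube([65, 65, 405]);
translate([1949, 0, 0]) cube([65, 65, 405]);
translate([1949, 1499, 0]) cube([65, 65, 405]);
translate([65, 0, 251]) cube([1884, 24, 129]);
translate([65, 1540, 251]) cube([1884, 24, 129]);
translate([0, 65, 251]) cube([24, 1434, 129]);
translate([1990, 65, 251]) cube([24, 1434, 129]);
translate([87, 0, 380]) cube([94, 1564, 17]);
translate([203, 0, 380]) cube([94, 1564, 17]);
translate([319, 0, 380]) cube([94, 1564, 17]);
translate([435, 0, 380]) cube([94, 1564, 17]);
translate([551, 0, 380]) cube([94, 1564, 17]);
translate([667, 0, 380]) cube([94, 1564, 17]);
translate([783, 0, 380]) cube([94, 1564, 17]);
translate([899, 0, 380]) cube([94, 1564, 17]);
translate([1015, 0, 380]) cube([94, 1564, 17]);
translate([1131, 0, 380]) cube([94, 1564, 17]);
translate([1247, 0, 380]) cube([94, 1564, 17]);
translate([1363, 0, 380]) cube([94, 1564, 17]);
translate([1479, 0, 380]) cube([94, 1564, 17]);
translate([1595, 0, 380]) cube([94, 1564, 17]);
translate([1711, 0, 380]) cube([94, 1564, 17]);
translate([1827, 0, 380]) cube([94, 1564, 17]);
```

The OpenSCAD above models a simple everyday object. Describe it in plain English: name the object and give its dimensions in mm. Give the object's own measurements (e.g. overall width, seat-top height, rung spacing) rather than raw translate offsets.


A bed frame 2014 mm long (x) by 1564 mm wide (y). Four 65×65 mm corner posts, 405 mm tall, at the corners of the footprint. Four rails of 24 mm thickness and 129 mm height run between adjacent posts with their undersides at z = 251 mm, their outer faces flush with the outside of the frame (the two x-running rails run between the posts' inner faces; the two y-running rails run between the posts' inner faces). 16 slats, each 94 mm wide (x) and 17 mm thick, lie across the top of the two x-running rails, running the full 1564 mm width of the frame in y; along x they sit between the end posts with a 22 mm gap after the −x posts and between neighbouring slats, leaving 28 mm before the +x posts.


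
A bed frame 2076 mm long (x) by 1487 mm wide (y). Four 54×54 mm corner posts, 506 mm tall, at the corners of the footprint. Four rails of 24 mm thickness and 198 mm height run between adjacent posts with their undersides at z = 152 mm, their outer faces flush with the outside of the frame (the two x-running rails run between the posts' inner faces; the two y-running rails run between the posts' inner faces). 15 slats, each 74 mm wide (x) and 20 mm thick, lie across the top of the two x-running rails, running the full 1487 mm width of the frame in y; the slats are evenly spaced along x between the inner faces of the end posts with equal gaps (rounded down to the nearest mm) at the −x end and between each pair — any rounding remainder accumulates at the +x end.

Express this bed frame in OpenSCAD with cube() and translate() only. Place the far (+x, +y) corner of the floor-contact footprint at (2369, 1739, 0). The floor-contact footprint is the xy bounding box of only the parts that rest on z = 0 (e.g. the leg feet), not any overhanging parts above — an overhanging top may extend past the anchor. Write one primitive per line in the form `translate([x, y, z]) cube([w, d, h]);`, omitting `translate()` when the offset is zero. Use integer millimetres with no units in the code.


translate([293, 252, 0]) cube([54, 54, 506]);
translate([293, 1685, 0]) cube([54, 54, 506]);
translate([2315, 252, 0]) cube([54, 54, 506]);
translate([2315, 1685, 0]) cube([54, 54, 506]);
translate([347, 252, 152]) cube([1968, 24, 198]);
translate([347, 1715, 152]) cube([1968, 24, 198]);
translate([293, 306, 152]) cube([24, 1379, 198]);
translate([2345, 306, 152]) cube([24, 1379, 198]);
translate([400, 252, 350]) cube([74, 1487, 20]);
translate([527, 252, 350]) cube([74, 1487, 20]);
translate([654, 252, 350]) cube([74, 1487, 20]);
translate([781, 252, 350]) cube([74, 1487, 20]);
translate([908, 252, 350]) cube([74, 1487, 20]);
translate([1035, 252, 350]) cube([74, 1487, 20]);
translate([1162, 252, 350]) cube([74, 1487, 20]);
translate([1289, 252, 350]) cube([74, 1487, 20]);
translate([1416, 252, 350]) cube([74, 1487, 20]);
translate([1543, 252, 350]) cube([74, 1487, 20]);
translate([1670, 252, 350]) cube([74, 1487, 20]);
translate([1797, 252, 350]) cube([74, 1487, 20]);
translate([1924, 252, 350]) cube([74, 1487, 20]);
translate([2051, 252, 350]) cube([74, 1487, 20]);
translate([2178, 252, 350]) cube([74, 1487, 20]);


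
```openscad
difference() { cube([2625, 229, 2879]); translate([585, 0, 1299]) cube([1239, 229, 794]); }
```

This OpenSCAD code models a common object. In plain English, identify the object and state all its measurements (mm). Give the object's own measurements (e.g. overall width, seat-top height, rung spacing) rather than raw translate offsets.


A wall 2625 mm long (x), 229 mm thick (y), 2879 mm tall, with a rectangular window opening cut through it. The opening is 1239 mm wide and 794 mm tall; its sill is at z = 1299 mm and its near (−x) edge is 585 mm from the wall's −x end. The opening passes through the full wall thickness.


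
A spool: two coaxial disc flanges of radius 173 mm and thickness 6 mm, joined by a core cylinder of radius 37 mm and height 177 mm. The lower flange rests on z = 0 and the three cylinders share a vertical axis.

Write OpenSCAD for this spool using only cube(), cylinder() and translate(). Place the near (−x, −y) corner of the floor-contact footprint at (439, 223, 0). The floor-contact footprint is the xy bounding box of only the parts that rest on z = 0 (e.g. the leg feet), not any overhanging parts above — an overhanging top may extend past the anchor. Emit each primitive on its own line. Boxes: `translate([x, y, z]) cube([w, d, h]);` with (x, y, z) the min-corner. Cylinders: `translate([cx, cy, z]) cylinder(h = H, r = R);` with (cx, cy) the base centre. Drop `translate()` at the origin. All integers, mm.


translate([612, 396, 0]) cylinder(h = 6, r = 173);
translate([612, 396, 6]) cylinder(h = 177, r = 37);
translate([612, 396, 183]) cylinder(h = 6, r = 173);


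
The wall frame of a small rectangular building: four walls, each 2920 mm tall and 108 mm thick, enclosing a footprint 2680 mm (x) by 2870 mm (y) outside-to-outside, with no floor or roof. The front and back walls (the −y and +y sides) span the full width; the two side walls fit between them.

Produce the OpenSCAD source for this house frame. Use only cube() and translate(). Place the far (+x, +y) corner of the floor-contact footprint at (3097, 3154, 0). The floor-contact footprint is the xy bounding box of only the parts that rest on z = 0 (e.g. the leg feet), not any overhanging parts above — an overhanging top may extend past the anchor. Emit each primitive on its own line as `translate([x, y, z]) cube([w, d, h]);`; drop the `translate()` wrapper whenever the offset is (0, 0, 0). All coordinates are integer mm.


translate([417, 284, 0]) cube([2680, 108, 2920]);
translate([417, 3046, 0]) cube([2680, 108, 2920]);
translate([417, 392, 0]) cube([108, 2654, 2920]);
translate([2989, 392, 0]) cube([108, 2654, 2920]);


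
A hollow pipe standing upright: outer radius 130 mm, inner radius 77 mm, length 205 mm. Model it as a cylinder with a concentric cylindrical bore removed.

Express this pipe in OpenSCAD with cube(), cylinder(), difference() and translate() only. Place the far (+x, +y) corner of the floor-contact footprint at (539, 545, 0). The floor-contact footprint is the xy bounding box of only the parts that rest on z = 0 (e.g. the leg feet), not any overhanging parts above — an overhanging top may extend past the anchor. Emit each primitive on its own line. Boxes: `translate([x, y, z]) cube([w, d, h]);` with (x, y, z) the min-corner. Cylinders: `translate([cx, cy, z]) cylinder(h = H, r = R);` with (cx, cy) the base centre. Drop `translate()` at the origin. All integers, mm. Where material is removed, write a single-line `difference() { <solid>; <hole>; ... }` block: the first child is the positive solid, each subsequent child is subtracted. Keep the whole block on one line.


difference() { translate([409, 415, 0]) cylinder(h = 205, r = 130); translate([409, 415, 0]) cylinder(h = 205, r = 77); }


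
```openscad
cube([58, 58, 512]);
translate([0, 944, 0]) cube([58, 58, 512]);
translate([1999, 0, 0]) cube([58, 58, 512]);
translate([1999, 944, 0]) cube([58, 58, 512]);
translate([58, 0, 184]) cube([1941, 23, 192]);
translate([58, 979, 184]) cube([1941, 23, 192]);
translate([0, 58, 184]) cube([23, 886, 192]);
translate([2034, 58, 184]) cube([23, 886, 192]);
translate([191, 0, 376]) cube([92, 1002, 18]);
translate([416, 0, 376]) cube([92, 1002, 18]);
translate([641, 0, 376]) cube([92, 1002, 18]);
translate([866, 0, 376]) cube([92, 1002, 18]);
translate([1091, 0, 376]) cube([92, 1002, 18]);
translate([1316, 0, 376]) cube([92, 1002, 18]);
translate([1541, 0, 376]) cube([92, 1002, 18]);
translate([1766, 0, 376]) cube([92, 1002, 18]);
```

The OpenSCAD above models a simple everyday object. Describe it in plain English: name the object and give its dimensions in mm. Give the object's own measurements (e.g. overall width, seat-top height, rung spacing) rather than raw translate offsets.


A bed frame 2057 mm long (x) by 1002 mm wide (y). Four 58×58 mm corner posts, 512 mm tall, at the corners of the footprint. Four rails of 23 mm thickness and 192 mm height run between adjacent posts with their undersides at z = 184 mm, their outer faces flush with the outside of the frame (the two x-running rails run between the posts' inner faces; the two y-running rails run between the posts' inner faces). 8 slats, each 92 mm wide (x) and 18 mm thick, lie across the top of the two x-running rails, running the full 1002 mm width of the frame in y; along x they sit between the end posts with a 133 mm gap after the −x posts and between neighbouring slats, leaving 141 mm before the +x posts.


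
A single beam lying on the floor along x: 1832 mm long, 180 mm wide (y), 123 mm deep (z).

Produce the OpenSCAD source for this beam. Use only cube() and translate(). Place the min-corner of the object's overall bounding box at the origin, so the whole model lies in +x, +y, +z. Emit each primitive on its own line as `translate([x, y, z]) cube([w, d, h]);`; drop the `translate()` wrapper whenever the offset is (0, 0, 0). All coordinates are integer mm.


cube([1832, 180, 123]);


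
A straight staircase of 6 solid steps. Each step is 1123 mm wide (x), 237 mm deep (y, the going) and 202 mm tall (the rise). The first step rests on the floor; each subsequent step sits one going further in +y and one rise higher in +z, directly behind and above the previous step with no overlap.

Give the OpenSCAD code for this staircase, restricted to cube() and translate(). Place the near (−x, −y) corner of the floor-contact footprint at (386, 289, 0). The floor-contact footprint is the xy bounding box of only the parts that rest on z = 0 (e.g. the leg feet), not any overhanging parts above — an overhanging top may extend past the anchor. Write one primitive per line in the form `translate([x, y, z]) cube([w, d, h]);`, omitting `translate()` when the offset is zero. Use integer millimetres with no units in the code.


translate([386, 289, 0]) cube([1123, 237, 202]);
translate([386, 526, 202]) cube([1123, 237, 202]);
translate([386, 763, 404]) cube([1123, 237, 202]);
translate([386, 1000, 606]) cube([1123, 237, 202]);
translate([386, 1237, 808]) cube([1123, 237, 202]);
translate([386, 1474, 1010]) cube([1123, 237, 202]);


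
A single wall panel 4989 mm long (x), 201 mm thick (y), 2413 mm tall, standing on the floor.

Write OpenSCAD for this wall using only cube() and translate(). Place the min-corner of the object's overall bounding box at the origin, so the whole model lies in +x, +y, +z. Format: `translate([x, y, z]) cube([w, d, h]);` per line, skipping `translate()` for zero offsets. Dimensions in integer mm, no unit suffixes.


cube([4989, 201, 2413]);


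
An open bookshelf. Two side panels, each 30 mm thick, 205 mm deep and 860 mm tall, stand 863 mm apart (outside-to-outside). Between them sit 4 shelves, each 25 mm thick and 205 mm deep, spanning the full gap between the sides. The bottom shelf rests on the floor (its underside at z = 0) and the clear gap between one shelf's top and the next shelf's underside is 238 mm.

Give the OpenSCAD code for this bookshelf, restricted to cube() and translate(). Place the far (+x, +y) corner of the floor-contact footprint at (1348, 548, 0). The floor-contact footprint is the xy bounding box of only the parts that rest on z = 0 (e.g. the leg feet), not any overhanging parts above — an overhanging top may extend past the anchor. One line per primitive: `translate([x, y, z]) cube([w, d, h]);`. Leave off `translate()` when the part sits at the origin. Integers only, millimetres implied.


translate([485, 343, 0]) cube([30, 205, 860]);
translate([1318, 343, 0]) cube([30, 205, 860]);
translate([515, 343, 0]) cube([803, 205, 25]);
translate([515, 343, 263]) cube([803, 205, 25]);
translate([515, 343, 526]) cube([803, 205, 25]);
translate([515, 343, 789]) cube([803, 205, 25]);


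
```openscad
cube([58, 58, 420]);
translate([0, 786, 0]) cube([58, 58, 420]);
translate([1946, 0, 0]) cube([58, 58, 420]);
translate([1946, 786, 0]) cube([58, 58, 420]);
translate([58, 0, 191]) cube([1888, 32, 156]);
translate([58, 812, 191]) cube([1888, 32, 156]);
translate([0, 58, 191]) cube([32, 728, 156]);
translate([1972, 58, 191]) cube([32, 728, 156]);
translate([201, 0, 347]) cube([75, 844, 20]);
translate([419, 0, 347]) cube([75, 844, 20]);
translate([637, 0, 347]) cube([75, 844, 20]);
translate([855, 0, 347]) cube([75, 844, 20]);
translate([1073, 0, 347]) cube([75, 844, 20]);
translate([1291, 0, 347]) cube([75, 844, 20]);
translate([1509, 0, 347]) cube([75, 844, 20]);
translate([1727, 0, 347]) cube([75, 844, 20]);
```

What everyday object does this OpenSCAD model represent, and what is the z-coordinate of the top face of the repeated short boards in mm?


A bed frame. The slat-top height is 367 mm.

Four posts, four rails, and a row of slats — a bed frame. Slats sit on the rails at z = 191 + 156 = 347; with slat thickness 20, the top is 367 mm.


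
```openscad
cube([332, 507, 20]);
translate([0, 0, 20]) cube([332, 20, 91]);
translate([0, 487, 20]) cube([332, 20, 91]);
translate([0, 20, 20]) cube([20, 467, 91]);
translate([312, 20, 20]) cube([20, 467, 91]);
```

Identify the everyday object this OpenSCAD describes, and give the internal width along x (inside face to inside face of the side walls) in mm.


An open box. The internal width is 292 mm.

A 332×507 base slab with four walls standing on it — an open box. The base is 332 mm wide and the walls are 20 mm thick, so the internal width is 332 − 2 × 20 = 292 mm.
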